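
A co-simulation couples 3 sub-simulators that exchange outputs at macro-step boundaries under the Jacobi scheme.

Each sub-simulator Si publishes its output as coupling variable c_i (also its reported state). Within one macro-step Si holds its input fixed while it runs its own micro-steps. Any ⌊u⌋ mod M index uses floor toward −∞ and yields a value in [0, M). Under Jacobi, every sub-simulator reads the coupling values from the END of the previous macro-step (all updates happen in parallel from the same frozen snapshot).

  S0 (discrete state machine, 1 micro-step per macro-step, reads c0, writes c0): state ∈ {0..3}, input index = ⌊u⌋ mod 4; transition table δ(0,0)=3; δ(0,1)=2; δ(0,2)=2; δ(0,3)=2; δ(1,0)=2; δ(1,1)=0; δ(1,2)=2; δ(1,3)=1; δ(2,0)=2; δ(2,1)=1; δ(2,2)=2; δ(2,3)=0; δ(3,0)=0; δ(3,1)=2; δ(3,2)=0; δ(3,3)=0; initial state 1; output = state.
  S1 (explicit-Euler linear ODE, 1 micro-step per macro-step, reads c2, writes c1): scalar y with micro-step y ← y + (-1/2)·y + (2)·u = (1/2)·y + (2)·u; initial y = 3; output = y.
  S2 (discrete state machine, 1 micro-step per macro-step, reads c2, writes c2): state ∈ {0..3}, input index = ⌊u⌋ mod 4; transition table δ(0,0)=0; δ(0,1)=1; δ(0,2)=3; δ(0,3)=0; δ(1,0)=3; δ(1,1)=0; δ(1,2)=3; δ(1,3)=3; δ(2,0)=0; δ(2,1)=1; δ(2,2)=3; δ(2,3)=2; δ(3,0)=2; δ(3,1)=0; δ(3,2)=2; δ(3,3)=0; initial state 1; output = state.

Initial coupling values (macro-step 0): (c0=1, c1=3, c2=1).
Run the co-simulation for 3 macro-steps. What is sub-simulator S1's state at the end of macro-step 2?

S1 state at macro-step 2 = 7/4

macro 1: S0 reads c0=1 → after 1×micro: 0; S1 reads c2=1 → after 1×micro: 7/2; S2 reads c2=1 → after 1×micro: 0 ⇒ (c0=0, c1=7/2, c2=0)
macro 2: S0 reads c0=0 → after 1×micro: 3; S1 reads c2=0 → after 1×micro: 7/4; S2 reads c2=0 → after 1×micro: 0 ⇒ (c0=3, c1=7/4, c2=0)
macro 3: S0 reads c0=3 → after 1×micro: 0; S1 reads c2=0 → after 1×micro: 7/8; S2 reads c2=0 → after 1×micro: 0 ⇒ (c0=0, c1=7/8, c2=0)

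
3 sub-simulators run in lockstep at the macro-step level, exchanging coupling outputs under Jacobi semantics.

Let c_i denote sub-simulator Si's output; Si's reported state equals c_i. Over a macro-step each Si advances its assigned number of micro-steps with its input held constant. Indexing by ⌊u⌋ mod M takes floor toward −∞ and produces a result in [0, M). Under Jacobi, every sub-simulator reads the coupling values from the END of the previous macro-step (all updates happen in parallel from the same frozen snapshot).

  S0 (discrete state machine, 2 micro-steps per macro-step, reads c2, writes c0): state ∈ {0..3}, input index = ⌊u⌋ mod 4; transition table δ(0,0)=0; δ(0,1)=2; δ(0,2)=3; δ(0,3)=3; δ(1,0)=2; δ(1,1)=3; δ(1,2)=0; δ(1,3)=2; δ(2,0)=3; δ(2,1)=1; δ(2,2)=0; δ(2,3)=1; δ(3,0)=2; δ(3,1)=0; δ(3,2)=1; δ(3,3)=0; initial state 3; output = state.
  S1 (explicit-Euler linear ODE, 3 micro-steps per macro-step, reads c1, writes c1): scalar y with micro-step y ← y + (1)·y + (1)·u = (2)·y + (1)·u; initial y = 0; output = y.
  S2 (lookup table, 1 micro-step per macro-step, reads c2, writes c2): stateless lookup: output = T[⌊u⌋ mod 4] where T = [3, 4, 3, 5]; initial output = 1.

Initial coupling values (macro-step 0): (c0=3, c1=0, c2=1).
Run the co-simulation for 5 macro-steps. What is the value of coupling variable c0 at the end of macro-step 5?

c0 at macro-step 5 = 3

macro 1: S0 reads c2=1 → after 2×micro: 2; S1 reads c1=0 → after 3×micro: 0; S2 reads c2=1 → after 1×micro: 4 ⇒ (c0=2, c1=0, c2=4)
macro 2: S0 reads c2=4 → after 2×micro: 2; S1 reads c1=0 → after 3×micro: 0; S2 reads c2=4 → after 1×micro: 3 ⇒ (c0=2, c1=0, c2=3)
macro 3: S0 reads c2=3 → after 2×micro: 2; S1 reads c1=0 → after 3×micro: 0; S2 reads c2=3 → after 1×micro: 5 ⇒ (c0=2, c1=0, c2=5)
macro 4: S0 reads c2=5 → after 2×micro: 3; S1 reads c1=0 → after 3×micro: 0; S2 reads c2=5 → after 1×micro: 4 ⇒ (c0=3, c1=0, c2=4)
macro 5: S0 reads c2=4 → after 2×micro: 3; S1 reads c1=0 → after 3×micro: 0; S2 reads c2=4 → after 1×micro: 3 ⇒ (c0=3, c1=0, c2=3)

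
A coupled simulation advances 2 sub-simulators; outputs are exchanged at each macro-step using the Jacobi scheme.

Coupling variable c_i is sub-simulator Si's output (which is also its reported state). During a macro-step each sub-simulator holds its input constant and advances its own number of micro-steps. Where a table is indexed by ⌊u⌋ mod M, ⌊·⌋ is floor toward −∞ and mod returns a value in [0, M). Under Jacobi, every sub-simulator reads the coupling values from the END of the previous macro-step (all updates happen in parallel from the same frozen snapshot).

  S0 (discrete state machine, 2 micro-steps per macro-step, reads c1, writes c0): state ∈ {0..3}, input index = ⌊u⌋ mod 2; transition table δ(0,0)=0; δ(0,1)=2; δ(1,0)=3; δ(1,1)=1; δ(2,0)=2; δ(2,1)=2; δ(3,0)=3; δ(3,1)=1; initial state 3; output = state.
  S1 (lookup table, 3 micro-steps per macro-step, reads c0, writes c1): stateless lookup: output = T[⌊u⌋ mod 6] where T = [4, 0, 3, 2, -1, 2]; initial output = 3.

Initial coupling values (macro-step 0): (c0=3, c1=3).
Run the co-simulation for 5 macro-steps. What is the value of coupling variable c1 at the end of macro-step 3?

macro 1: S0 reads c1=3 → after 2×micro: 1; S1 reads c0=3 → after 3×micro: 2 ⇒ (c0=1, c1=2)
macro 2: S0 reads c1=2 → after 2×micro: 3; S1 reads c0=1 → after 3×micro: 0 ⇒ (c0=3, c1=0)
macro 3: S0 reads c1=0 → after 2×micro: 3; S1 reads c0=3 → after 3×micro: 2 ⇒ (c0=3, c1=2)
macro 4: S0 reads c1=2 → after 2×micro: 3; S1 reads c0=3 → after 3×micro: 2 ⇒ (c0=3, c1=2)
macro 5: S0 reads c1=2 → after 2×micro: 3; S1 reads c0=3 → after 3×micro: 2 ⇒ (c0=3, c1=2)

c1 at macro-step 3 = 2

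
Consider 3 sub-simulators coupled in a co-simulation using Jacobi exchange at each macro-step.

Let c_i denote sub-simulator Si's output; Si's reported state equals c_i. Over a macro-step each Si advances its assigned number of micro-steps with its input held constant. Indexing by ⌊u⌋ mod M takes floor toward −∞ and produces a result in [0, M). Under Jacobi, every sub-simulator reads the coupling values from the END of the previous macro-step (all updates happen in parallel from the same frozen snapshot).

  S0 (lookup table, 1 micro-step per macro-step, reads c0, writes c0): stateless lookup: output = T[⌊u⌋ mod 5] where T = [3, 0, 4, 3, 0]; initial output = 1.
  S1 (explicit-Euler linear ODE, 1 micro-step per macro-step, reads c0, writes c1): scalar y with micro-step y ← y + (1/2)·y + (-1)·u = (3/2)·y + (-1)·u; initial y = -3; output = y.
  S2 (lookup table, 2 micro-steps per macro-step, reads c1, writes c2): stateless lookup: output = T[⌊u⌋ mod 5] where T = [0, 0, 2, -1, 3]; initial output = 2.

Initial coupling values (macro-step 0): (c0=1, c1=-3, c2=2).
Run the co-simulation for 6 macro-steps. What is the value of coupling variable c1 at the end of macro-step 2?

macro 1: S0 reads c0=1 → after 1×micro: 0; S1 reads c0=1 → after 1×micro: -11/2; S2 reads c1=-3 → after 2×micro: 2 ⇒ (c0=0, c1=-11/2, c2=2)
macro 2: S0 reads c0=0 → after 1×micro: 3; S1 reads c0=0 → after 1×micro: -33/4; S2 reads c1=-11/2 → after 2×micro: 3 ⇒ (c0=3, c1=-33/4, c2=3)
macro 3: S0 reads c0=3 → after 1×micro: 3; S1 reads c0=3 → after 1×micro: -123/8; S2 reads c1=-33/4 → after 2×micro: 0 ⇒ (c0=3, c1=-123/8, c2=0)
macro 4: S0 reads c0=3 → after 1×micro: 3; S1 reads c0=3 → after 1×micro: -417/16; S2 reads c1=-123/8 → after 2×micro: 3 ⇒ (c0=3, c1=-417/16, c2=3)
macro 5: S0 reads c0=3 → after 1×micro: 3; S1 reads c0=3 → after 1×micro: -1347/32; S2 reads c1=-417/16 → after 2×micro: -1 ⇒ (c0=3, c1=-1347/32, c2=-1)
macro 6: S0 reads c0=3 → after 1×micro: 3; S1 reads c0=3 → after 1×micro: -4233/64; S2 reads c1=-1347/32 → after 2×micro: 2 ⇒ (c0=3, c1=-4233/64, c2=2)

c1 at macro-step 2 = -33/4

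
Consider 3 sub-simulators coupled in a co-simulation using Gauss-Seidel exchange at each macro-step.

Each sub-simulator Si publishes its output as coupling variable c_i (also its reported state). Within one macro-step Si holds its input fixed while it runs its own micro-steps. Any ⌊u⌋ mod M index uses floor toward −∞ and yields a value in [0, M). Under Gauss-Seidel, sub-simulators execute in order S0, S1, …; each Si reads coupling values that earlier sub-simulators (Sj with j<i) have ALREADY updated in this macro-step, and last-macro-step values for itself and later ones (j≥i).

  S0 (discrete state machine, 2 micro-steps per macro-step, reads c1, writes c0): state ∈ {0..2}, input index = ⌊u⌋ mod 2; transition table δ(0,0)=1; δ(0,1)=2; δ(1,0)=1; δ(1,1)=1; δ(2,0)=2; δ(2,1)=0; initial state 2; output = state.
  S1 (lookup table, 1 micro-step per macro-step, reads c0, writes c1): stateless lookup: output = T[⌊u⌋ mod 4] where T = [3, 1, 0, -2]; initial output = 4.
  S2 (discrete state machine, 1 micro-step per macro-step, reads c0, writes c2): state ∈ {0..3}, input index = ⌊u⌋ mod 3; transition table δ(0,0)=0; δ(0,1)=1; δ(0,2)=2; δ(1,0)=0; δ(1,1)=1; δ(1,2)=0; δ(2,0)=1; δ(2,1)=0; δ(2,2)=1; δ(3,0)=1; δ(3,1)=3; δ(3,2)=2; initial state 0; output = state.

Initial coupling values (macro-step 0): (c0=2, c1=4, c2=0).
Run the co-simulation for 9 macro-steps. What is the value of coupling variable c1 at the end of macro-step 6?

macro 1: S0 reads c1=4 → after 2×micro: 2; S1 reads c0=2 → after 1×micro: 0; S2 reads c0=2 → after 1×micro: 2 ⇒ (c0=2, c1=0, c2=2)
macro 2: S0 reads c1=0 → after 2×micro: 2; S1 reads c0=2 → after 1×micro: 0; S2 reads c0=2 → after 1×micro: 1 ⇒ (c0=2, c1=0, c2=1)
macro 3: S0 reads c1=0 → after 2×micro: 2; S1 reads c0=2 → after 1×micro: 0; S2 reads c0=2 → after 1×micro: 0 ⇒ (c0=2, c1=0, c2=0)
macro 4: S0 reads c1=0 → after 2×micro: 2; S1 reads c0=2 → after 1×micro: 0; S2 reads c0=2 → after 1×micro: 2 ⇒ (c0=2, c1=0, c2=2)
macro 5: S0 reads c1=0 → after 2×micro: 2; S1 reads c0=2 → after 1×micro: 0; S2 reads c0=2 → after 1×micro: 1 ⇒ (c0=2, c1=0, c2=1)
macro 6: S0 reads c1=0 → after 2×micro: 2; S1 reads c0=2 → after 1×micro: 0; S2 reads c0=2 → after 1×micro: 0 ⇒ (c0=2, c1=0, c2=0)
macro 7: S0 reads c1=0 → after 2×micro: 2; S1 reads c0=2 → after 1×micro: 0; S2 reads c0=2 → after 1×micro: 2 ⇒ (c0=2, c1=0, c2=2)
macro 8: S0 reads c1=0 → after 2×micro: 2; S1 reads c0=2 → after 1×micro: 0; S2 reads c0=2 → after 1×micro: 1 ⇒ (c0=2, c1=0, c2=1)
macro 9: S0 reads c1=0 → after 2×micro: 2; S1 reads c0=2 → after 1×micro: 0; S2 reads c0=2 → after 1×micro: 0 ⇒ (c0=2, c1=0, c2=0)

c1 at macro-step 6 = 0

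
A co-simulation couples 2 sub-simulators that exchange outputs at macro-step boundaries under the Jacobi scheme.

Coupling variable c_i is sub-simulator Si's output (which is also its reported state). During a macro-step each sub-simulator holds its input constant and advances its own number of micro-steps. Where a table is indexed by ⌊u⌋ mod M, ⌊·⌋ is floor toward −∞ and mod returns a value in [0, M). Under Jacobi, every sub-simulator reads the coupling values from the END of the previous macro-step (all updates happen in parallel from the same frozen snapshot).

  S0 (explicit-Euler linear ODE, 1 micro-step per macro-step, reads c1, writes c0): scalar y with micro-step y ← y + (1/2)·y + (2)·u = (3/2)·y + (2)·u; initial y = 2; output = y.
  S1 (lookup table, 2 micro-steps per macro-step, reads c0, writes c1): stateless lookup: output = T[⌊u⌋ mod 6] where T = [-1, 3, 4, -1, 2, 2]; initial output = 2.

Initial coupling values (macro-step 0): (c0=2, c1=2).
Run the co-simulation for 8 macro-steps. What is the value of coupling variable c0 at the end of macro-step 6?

c0 at macro-step 6 = 3341/32

macro 1: S0 reads c1=2 → after 1×micro: 7; S1 reads c0=2 → after 2×micro: 4 ⇒ (c0=7, c1=4)
macro 2: S0 reads c1=4 → after 1×micro: 37/2; S1 reads c0=7 → after 2×micro: 3 ⇒ (c0=37/2, c1=3)
macro 3: S0 reads c1=3 → after 1×micro: 135/4; S1 reads c0=37/2 → after 2×micro: -1 ⇒ (c0=135/4, c1=-1)
macro 4: S0 reads c1=-1 → after 1×micro: 389/8; S1 reads c0=135/4 → after 2×micro: -1 ⇒ (c0=389/8, c1=-1)
macro 5: S0 reads c1=-1 → after 1×micro: 1135/16; S1 reads c0=389/8 → after 2×micro: -1 ⇒ (c0=1135/16, c1=-1)
macro 6: S0 reads c1=-1 → after 1×micro: 3341/32; S1 reads c0=1135/16 → after 2×micro: 2 ⇒ (c0=3341/32, c1=2)
macro 7: S0 reads c1=2 → after 1×micro: 10279/64; S1 reads c0=3341/32 → after 2×micro: 4 ⇒ (c0=10279/64, c1=4)
macro 8: S0 reads c1=4 → after 1×micro: 31861/128; S1 reads c0=10279/64 → after 2×micro: 2 ⇒ (c0=31861/128, c1=2)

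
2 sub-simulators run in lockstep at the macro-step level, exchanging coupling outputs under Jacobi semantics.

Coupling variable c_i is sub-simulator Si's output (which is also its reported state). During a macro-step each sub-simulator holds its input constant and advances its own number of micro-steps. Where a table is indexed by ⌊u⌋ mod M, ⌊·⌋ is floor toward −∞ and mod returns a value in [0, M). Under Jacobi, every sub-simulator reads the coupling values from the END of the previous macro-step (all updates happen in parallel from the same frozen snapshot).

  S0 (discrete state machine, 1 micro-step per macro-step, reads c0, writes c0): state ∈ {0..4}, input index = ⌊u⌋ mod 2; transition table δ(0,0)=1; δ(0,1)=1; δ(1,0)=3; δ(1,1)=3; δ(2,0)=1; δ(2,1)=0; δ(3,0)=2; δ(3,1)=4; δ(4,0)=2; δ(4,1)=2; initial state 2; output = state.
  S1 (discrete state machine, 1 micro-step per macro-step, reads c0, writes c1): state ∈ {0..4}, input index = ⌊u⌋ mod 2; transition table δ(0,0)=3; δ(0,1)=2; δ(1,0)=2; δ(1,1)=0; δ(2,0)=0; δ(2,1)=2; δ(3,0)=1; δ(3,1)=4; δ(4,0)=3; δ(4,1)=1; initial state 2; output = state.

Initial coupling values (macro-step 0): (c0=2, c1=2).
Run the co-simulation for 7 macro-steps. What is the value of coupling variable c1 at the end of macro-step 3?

macro 1: S0 reads c0=2 → after 1×micro: 1; S1 reads c0=2 → after 1×micro: 0 ⇒ (c0=1, c1=0)
macro 2: S0 reads c0=1 → after 1×micro: 3; S1 reads c0=1 → after 1×micro: 2 ⇒ (c0=3, c1=2)
macro 3: S0 reads c0=3 → after 1×micro: 4; S1 reads c0=3 → after 1×micro: 2 ⇒ (c0=4, c1=2)
macro 4: S0 reads c0=4 → after 1×micro: 2; S1 reads c0=4 → after 1×micro: 0 ⇒ (c0=2, c1=0)
macro 5: S0 reads c0=2 → after 1×micro: 1; S1 reads c0=2 → after 1×micro: 3 ⇒ (c0=1, c1=3)
macro 6: S0 reads c0=1 → after 1×micro: 3; S1 reads c0=1 → after 1×micro: 4 ⇒ (c0=3, c1=4)
macro 7: S0 reads c0=3 → after 1×micro: 4; S1 reads c0=3 → after 1×micro: 1 ⇒ (c0=4, c1=1)

c1 at macro-step 3 = 2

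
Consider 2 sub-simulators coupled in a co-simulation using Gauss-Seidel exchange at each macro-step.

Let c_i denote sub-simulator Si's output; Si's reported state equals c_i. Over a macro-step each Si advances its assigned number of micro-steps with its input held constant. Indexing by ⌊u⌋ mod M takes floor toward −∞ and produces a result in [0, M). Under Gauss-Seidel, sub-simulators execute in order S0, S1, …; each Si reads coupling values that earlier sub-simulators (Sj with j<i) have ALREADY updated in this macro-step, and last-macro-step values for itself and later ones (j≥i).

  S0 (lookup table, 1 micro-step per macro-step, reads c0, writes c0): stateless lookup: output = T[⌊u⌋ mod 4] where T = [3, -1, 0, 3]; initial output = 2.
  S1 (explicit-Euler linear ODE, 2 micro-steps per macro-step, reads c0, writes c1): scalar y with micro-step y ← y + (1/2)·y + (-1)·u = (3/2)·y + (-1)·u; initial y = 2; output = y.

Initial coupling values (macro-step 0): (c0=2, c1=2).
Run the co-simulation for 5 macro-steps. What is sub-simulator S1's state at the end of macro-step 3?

S1 state at macro-step 3 = -51/32

macro 1: S0 reads c0=2 → after 1×micro: 0; S1 reads c0=0 → after 2×micro: 9/2 ⇒ (c0=0, c1=9/2)
macro 2: S0 reads c0=0 → after 1×micro: 3; S1 reads c0=3 → after 2×micro: 21/8 ⇒ (c0=3, c1=21/8)
macro 3: S0 reads c0=3 → after 1×micro: 3; S1 reads c0=3 → after 2×micro: -51/32 ⇒ (c0=3, c1=-51/32)
macro 4: S0 reads c0=3 → after 1×micro: 3; S1 reads c0=3 → after 2×micro: -1419/128 ⇒ (c0=3, c1=-1419/128)
macro 5: S0 reads c0=3 → after 1×micro: 3; S1 reads c0=3 → after 2×micro: -16611/512 ⇒ (c0=3, c1=-16611/512)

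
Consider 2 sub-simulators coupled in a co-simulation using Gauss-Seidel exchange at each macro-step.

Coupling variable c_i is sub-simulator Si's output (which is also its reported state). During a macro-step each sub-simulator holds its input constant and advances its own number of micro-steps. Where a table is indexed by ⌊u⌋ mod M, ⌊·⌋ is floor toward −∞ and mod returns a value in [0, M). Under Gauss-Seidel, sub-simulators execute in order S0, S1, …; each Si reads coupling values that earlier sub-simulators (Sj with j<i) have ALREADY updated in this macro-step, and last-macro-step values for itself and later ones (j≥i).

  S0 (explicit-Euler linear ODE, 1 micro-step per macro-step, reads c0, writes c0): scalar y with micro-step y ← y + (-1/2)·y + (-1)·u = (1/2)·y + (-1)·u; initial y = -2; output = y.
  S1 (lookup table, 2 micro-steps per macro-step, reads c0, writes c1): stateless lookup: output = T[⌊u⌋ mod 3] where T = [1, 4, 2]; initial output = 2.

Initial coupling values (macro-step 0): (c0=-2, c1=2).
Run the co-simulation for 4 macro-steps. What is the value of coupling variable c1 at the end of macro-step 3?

c1 at macro-step 3 = 1

macro 1: S0 reads c0=-2 → after 1×micro: 1; S1 reads c0=1 → after 2×micro: 4 ⇒ (c0=1, c1=4)
macro 2: S0 reads c0=1 → after 1×micro: -1/2; S1 reads c0=-1/2 → after 2×micro: 2 ⇒ (c0=-1/2, c1=2)
macro 3: S0 reads c0=-1/2 → after 1×micro: 1/4; S1 reads c0=1/4 → after 2×micro: 1 ⇒ (c0=1/4, c1=1)
macro 4: S0 reads c0=1/4 → after 1×micro: -1/8; S1 reads c0=-1/8 → after 2×micro: 2 ⇒ (c0=-1/8, c1=2)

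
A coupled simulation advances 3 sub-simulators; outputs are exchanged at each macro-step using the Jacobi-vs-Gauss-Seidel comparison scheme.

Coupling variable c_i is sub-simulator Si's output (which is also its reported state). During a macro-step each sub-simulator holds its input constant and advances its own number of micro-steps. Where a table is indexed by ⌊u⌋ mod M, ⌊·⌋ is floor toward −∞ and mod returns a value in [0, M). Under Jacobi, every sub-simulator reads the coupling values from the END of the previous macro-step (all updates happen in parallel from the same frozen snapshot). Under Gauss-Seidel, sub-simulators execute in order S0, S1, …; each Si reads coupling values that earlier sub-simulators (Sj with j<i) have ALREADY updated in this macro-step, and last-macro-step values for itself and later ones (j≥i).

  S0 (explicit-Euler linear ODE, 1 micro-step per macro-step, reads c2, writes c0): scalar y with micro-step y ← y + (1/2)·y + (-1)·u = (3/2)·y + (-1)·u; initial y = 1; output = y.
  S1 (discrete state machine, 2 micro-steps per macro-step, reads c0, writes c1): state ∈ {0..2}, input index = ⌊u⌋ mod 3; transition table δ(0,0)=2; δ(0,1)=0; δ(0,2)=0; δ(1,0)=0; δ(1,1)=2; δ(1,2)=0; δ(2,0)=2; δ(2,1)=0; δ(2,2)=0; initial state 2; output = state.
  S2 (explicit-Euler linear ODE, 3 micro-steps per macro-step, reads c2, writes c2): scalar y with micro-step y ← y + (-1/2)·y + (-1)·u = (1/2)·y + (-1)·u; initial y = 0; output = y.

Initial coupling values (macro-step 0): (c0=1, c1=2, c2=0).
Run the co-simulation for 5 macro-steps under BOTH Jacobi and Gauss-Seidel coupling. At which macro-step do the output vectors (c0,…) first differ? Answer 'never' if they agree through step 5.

first divergence at macro-step: 3

[Jacobi] macro 1: S0 reads c2=0 → after 1×micro: 3/2; S1 reads c0=1 → after 2×micro: 0; S2 reads c2=0 → after 3×micro: 0 ⇒ (c0=3/2, c1=0, c2=0)
[Jacobi] macro 2: S0 reads c2=0 → after 1×micro: 9/4; S1 reads c0=3/2 → after 2×micro: 0; S2 reads c2=0 → after 3×micro: 0 ⇒ (c0=9/4, c1=0, c2=0)
[Jacobi] macro 3: S0 reads c2=0 → after 1×micro: 27/8; S1 reads c0=9/4 → after 2×micro: 0; S2 reads c2=0 → after 3×micro: 0 ⇒ (c0=27/8, c1=0, c2=0)
[Jacobi] macro 4: S0 reads c2=0 → after 1×micro: 81/16; S1 reads c0=27/8 → after 2×micro: 2; S2 reads c2=0 → after 3×micro: 0 ⇒ (c0=81/16, c1=2, c2=0)
[Jacobi] macro 5: S0 reads c2=0 → after 1×micro: 243/32; S1 reads c0=81/16 → after 2×micro: 0; S2 reads c2=0 → after 3×micro: 0 ⇒ (c0=243/32, c1=0, c2=0)
[Gauss-Seidel] macro 1: S0 reads c2=0 → after 1×micro: 3/2; S1 reads c0=3/2 → after 2×micro: 0; S2 reads c2=0 → after 3×micro: 0 ⇒ (c0=3/2, c1=0, c2=0)
[Gauss-Seidel] macro 2: S0 reads c2=0 → after 1×micro: 9/4; S1 reads c0=9/4 → after 2×micro: 0; S2 reads c2=0 → after 3×micro: 0 ⇒ (c0=9/4, c1=0, c2=0)
[Gauss-Seidel] macro 3: S0 reads c2=0 → after 1×micro: 27/8; S1 reads c0=27/8 → after 2×micro: 2; S2 reads c2=0 → after 3×micro: 0 ⇒ (c0=27/8, c1=2, c2=0)
[Gauss-Seidel] macro 4: S0 reads c2=0 → after 1×micro: 81/16; S1 reads c0=81/16 → after 2×micro: 0; S2 reads c2=0 → after 3×micro: 0 ⇒ (c0=81/16, c1=0, c2=0)
[Gauss-Seidel] macro 5: S0 reads c2=0 → after 1×micro: 243/32; S1 reads c0=243/32 → after 2×micro: 0; S2 reads c2=0 → after 3×micro: 0 ⇒ (c0=243/32, c1=0, c2=0)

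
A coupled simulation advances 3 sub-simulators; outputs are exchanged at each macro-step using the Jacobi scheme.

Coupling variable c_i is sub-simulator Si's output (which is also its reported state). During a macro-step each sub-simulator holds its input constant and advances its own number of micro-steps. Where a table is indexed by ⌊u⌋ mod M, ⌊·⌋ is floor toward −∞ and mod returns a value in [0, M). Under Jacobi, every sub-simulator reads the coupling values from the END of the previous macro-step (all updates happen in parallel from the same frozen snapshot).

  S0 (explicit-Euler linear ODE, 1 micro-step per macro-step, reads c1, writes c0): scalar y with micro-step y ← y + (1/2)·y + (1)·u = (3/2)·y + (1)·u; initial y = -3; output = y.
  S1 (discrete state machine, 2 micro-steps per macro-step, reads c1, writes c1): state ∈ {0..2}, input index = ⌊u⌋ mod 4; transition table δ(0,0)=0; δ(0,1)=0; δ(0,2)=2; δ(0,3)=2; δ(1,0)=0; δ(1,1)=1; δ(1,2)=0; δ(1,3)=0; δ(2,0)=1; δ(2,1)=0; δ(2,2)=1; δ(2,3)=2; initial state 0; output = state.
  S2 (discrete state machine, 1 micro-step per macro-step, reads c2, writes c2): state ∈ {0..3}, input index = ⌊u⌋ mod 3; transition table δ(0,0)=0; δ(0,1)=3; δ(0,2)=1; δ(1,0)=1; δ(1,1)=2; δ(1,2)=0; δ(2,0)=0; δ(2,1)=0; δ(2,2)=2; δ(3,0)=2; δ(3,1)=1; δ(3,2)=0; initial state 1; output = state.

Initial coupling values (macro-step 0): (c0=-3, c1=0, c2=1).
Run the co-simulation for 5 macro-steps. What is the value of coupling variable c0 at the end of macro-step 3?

c0 at macro-step 3 = -81/8

macro 1: S0 reads c1=0 → after 1×micro: -9/2; S1 reads c1=0 → after 2×micro: 0; S2 reads c2=1 → after 1×micro: 2 ⇒ (c0=-9/2, c1=0, c2=2)
macro 2: S0 reads c1=0 → after 1×micro: -27/4; S1 reads c1=0 → after 2×micro: 0; S2 reads c2=2 → after 1×micro: 2 ⇒ (c0=-27/4, c1=0, c2=2)
macro 3: S0 reads c1=0 → after 1×micro: -81/8; S1 reads c1=0 → after 2×micro: 0; S2 reads c2=2 → after 1×micro: 2 ⇒ (c0=-81/8, c1=0, c2=2)
macro 4: S0 reads c1=0 → after 1×micro: -243/16; S1 reads c1=0 → after 2×micro: 0; S2 reads c2=2 → after 1×micro: 2 ⇒ (c0=-243/16, c1=0, c2=2)
macro 5: S0 reads c1=0 → after 1×micro: -729/32; S1 reads c1=0 → after 2×micro: 0; S2 reads c2=2 → after 1×micro: 2 ⇒ (c0=-729/32, c1=0, c2=2)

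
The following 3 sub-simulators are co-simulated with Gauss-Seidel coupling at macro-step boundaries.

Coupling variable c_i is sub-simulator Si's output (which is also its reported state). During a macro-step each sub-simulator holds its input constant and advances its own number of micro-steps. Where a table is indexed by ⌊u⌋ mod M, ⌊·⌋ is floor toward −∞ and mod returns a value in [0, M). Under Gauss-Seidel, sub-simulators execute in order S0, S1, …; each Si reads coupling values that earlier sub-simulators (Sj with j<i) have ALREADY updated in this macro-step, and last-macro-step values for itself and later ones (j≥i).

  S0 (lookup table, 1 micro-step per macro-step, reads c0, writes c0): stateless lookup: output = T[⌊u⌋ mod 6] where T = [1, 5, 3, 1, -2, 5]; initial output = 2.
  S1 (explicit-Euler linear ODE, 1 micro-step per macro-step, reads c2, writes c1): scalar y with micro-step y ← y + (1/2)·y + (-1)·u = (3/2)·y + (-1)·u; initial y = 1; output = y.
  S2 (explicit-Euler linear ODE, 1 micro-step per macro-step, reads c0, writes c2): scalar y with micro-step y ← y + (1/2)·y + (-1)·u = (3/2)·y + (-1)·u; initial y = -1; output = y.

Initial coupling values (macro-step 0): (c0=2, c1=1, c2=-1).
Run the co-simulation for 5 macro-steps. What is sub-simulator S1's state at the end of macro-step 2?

S1 state at macro-step 2 = 33/4

macro 1: S0 reads c0=2 → after 1×micro: 3; S1 reads c2=-1 → after 1×micro: 5/2; S2 reads c0=3 → after 1×micro: -9/2 ⇒ (c0=3, c1=5/2, c2=-9/2)
macro 2: S0 reads c0=3 → after 1×micro: 1; S1 reads c2=-9/2 → after 1×micro: 33/4; S2 reads c0=1 → after 1×micro: -31/4 ⇒ (c0=1, c1=33/4, c2=-31/4)
macro 3: S0 reads c0=1 → after 1×micro: 5; S1 reads c2=-31/4 → after 1×micro: 161/8; S2 reads c0=5 → after 1×micro: -133/8 ⇒ (c0=5, c1=161/8, c2=-133/8)
macro 4: S0 reads c0=5 → after 1×micro: 5; S1 reads c2=-133/8 → after 1×micro: 749/16; S2 reads c0=5 → after 1×micro: -479/16 ⇒ (c0=5, c1=749/16, c2=-479/16)
macro 5: S0 reads c0=5 → after 1×micro: 5; S1 reads c2=-479/16 → after 1×micro: 3205/32; S2 reads c0=5 → after 1×micro: -1597/32 ⇒ (c0=5, c1=3205/32, c2=-1597/32)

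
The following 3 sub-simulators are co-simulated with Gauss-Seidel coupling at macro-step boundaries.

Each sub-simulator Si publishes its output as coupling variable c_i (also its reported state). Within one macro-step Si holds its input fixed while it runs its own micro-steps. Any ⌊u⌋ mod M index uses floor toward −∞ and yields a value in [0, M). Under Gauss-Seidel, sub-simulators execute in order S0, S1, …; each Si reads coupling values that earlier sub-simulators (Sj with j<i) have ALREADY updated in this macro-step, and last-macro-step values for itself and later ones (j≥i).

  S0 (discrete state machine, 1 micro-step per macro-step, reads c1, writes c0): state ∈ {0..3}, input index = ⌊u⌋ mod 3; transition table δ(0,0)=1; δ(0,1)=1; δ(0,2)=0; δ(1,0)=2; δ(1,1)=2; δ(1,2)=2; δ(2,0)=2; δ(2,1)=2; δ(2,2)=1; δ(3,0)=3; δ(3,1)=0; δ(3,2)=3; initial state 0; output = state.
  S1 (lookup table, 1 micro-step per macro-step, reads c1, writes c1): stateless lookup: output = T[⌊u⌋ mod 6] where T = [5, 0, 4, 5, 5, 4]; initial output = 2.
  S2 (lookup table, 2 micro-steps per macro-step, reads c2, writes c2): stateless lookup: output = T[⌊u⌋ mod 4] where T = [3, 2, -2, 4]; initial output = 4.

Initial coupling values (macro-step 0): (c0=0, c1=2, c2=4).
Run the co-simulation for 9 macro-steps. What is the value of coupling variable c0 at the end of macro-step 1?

macro 1: S0 reads c1=2 → after 1×micro: 0; S1 reads c1=2 → after 1×micro: 4; S2 reads c2=4 → after 2×micro: 3 ⇒ (c0=0, c1=4, c2=3)
macro 2: S0 reads c1=4 → after 1×micro: 1; S1 reads c1=4 → after 1×micro: 5; S2 reads c2=3 → after 2×micro: 4 ⇒ (c0=1, c1=5, c2=4)
macro 3: S0 reads c1=5 → after 1×micro: 2; S1 reads c1=5 → after 1×micro: 4; S2 reads c2=4 → after 2×micro: 3 ⇒ (c0=2, c1=4, c2=3)
macro 4: S0 reads c1=4 → after 1×micro: 2; S1 reads c1=4 → after 1×micro: 5; S2 reads c2=3 → after 2×micro: 4 ⇒ (c0=2, c1=5, c2=4)
macro 5: S0 reads c1=5 → after 1×micro: 1; S1 reads c1=5 → after 1×micro: 4; S2 reads c2=4 → after 2×micro: 3 ⇒ (c0=1, c1=4, c2=3)
macro 6: S0 reads c1=4 → after 1×micro: 2; S1 reads c1=4 → after 1×micro: 5; S2 reads c2=3 → after 2×micro: 4 ⇒ (c0=2, c1=5, c2=4)
macro 7: S0 reads c1=5 → after 1×micro: 1; S1 reads c1=5 → after 1×micro: 4; S2 reads c2=4 → after 2×micro: 3 ⇒ (c0=1, c1=4, c2=3)
macro 8: S0 reads c1=4 → after 1×micro: 2; S1 reads c1=4 → after 1×micro: 5; S2 reads c2=3 → after 2×micro: 4 ⇒ (c0=2, c1=5, c2=4)
macro 9: S0 reads c1=5 → after 1×micro: 1; S1 reads c1=5 → after 1×micro: 4; S2 reads c2=4 → after 2×micro: 3 ⇒ (c0=1, c1=4, c2=3)

c0 at macro-step 1 = 0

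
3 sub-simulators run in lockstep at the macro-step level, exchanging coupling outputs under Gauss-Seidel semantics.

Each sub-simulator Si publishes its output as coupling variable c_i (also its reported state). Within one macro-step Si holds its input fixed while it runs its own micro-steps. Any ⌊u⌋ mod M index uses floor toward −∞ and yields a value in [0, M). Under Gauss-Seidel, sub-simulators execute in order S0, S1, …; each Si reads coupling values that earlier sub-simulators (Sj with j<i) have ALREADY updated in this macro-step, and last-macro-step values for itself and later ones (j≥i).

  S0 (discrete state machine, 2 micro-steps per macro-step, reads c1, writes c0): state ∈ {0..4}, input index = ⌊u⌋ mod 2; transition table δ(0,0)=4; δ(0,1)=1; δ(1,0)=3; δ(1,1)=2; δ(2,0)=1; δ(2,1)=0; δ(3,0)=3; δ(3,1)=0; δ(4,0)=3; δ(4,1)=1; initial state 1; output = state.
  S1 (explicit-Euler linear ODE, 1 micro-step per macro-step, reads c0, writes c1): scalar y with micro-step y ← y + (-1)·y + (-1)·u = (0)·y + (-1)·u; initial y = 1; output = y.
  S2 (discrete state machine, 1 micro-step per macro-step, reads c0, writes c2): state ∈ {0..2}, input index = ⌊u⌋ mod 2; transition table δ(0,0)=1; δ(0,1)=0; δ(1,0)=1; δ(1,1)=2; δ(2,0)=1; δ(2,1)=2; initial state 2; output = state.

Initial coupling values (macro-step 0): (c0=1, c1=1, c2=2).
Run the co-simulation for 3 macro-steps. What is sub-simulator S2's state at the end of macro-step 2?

macro 1: S0 reads c1=1 → after 2×micro: 0; S1 reads c0=0 → after 1×micro: 0; S2 reads c0=0 → after 1×micro: 1 ⇒ (c0=0, c1=0, c2=1)
macro 2: S0 reads c1=0 → after 2×micro: 3; S1 reads c0=3 → after 1×micro: -3; S2 reads c0=3 → after 1×micro: 2 ⇒ (c0=3, c1=-3, c2=2)
macro 3: S0 reads c1=-3 → after 2×micro: 1; S1 reads c0=1 → after 1×micro: -1; S2 reads c0=1 → after 1×micro: 2 ⇒ (c0=1, c1=-1, c2=2)

S2 state at macro-step 2 = 2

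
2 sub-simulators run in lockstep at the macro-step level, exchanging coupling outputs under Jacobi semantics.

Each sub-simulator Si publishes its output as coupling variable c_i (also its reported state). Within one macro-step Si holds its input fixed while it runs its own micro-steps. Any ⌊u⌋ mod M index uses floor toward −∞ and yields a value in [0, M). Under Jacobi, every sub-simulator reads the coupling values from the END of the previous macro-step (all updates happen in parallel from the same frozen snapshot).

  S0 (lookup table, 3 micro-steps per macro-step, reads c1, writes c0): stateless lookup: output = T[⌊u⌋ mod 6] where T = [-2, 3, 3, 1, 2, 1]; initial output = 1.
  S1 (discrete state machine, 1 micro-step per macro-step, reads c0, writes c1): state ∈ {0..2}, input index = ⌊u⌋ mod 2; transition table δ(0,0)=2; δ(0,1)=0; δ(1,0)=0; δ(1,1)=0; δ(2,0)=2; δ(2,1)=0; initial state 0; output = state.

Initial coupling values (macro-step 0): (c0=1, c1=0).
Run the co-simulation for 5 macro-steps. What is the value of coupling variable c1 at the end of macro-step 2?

c1 at macro-step 2 = 2

macro 1: S0 reads c1=0 → after 3×micro: -2; S1 reads c0=1 → after 1×micro: 0 ⇒ (c0=-2, c1=0)
macro 2: S0 reads c1=0 → after 3×micro: -2; S1 reads c0=-2 → after 1×micro: 2 ⇒ (c0=-2, c1=2)
macro 3: S0 reads c1=2 → after 3×micro: 3; S1 reads c0=-2 → after 1×micro: 2 ⇒ (c0=3, c1=2)
macro 4: S0 reads c1=2 → after 3×micro: 3; S1 reads c0=3 → after 1×micro: 0 ⇒ (c0=3, c1=0)
macro 5: S0 reads c1=0 → after 3×micro: -2; S1 reads c0=3 → after 1×micro: 0 ⇒ (c0=-2, c1=0)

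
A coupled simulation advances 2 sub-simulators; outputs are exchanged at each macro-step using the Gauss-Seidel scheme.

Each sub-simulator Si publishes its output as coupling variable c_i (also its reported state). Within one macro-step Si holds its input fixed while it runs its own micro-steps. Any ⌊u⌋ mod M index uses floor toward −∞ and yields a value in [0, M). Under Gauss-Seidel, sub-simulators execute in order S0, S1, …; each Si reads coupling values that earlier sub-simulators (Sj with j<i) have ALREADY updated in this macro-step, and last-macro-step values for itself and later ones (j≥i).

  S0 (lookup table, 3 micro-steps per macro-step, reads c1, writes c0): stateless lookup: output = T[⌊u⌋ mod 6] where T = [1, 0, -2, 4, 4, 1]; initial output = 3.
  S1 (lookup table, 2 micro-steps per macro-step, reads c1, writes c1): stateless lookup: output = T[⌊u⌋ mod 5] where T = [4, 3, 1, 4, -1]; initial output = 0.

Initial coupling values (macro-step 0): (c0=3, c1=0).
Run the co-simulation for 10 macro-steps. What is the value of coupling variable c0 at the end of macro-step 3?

c0 at macro-step 3 = 1

macro 1: S0 reads c1=0 → after 3×micro: 1; S1 reads c1=0 → after 2×micro: 4 ⇒ (c0=1, c1=4)
macro 2: S0 reads c1=4 → after 3×micro: 4; S1 reads c1=4 → after 2×micro: -1 ⇒ (c0=4, c1=-1)
macro 3: S0 reads c1=-1 → after 3×micro: 1; S1 reads c1=-1 → after 2×micro: -1 ⇒ (c0=1, c1=-1)
macro 4: S0 reads c1=-1 → after 3×micro: 1; S1 reads c1=-1 → after 2×micro: -1 ⇒ (c0=1, c1=-1)
macro 5: S0 reads c1=-1 → after 3×micro: 1; S1 reads c1=-1 → after 2×micro: -1 ⇒ (c0=1, c1=-1)
macro 6: S0 reads c1=-1 → after 3×micro: 1; S1 reads c1=-1 → after 2×micro: -1 ⇒ (c0=1, c1=-1)
macro 7: S0 reads c1=-1 → after 3×micro: 1; S1 reads c1=-1 → after 2×micro: -1 ⇒ (c0=1, c1=-1)
macro 8: S0 reads c1=-1 → after 3×micro: 1; S1 reads c1=-1 → after 2×micro: -1 ⇒ (c0=1, c1=-1)
macro 9: S0 reads c1=-1 → after 3×micro: 1; S1 reads c1=-1 → after 2×micro: -1 ⇒ (c0=1, c1=-1)
macro 10: S0 reads c1=-1 → after 3×micro: 1; S1 reads c1=-1 → after 2×micro: -1 ⇒ (c0=1, c1=-1)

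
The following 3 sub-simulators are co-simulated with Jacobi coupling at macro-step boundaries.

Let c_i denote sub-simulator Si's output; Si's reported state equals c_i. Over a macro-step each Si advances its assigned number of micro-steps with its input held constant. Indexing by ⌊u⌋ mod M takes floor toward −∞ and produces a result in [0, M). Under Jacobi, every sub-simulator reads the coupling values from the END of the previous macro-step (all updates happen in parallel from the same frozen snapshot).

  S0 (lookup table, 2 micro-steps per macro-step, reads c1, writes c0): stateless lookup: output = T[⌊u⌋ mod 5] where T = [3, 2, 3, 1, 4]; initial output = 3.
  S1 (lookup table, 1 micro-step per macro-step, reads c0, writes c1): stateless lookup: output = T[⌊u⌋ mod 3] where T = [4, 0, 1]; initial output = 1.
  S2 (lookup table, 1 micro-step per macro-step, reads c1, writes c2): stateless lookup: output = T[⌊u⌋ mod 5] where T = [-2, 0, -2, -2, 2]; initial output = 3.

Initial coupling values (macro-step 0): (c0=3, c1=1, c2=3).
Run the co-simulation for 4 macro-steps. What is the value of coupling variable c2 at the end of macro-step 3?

macro 1: S0 reads c1=1 → after 2×micro: 2; S1 reads c0=3 → after 1×micro: 4; S2 reads c1=1 → after 1×micro: 0 ⇒ (c0=2, c1=4, c2=0)
macro 2: S0 reads c1=4 → after 2×micro: 4; S1 reads c0=2 → after 1×micro: 1; S2 reads c1=4 → after 1×micro: 2 ⇒ (c0=4, c1=1, c2=2)
macro 3: S0 reads c1=1 → after 2×micro: 2; S1 reads c0=4 → after 1×micro: 0; S2 reads c1=1 → after 1×micro: 0 ⇒ (c0=2, c1=0, c2=0)
macro 4: S0 reads c1=0 → after 2×micro: 3; S1 reads c0=2 → after 1×micro: 1; S2 reads c1=0 → after 1×micro: -2 ⇒ (c0=3, c1=1, c2=-2)

c2 at macro-step 3 = 0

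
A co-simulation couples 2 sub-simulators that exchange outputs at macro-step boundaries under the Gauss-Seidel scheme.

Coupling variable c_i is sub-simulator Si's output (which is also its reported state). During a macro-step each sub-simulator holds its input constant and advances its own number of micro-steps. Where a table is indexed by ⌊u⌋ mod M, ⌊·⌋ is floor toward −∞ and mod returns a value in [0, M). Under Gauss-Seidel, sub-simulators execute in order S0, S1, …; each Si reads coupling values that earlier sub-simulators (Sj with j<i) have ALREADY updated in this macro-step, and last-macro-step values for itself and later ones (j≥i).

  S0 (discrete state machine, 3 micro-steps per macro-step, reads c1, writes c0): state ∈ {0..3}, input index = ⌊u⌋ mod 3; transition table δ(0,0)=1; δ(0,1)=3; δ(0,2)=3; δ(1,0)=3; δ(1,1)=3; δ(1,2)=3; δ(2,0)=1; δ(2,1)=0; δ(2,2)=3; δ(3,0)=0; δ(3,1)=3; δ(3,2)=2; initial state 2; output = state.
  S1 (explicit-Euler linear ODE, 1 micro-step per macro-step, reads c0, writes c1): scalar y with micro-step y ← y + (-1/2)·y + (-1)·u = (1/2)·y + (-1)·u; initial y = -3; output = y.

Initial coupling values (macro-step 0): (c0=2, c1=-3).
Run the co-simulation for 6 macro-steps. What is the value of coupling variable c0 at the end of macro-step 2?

macro 1: S0 reads c1=-3 → after 3×micro: 0; S1 reads c0=0 → after 1×micro: -3/2 ⇒ (c0=0, c1=-3/2)
macro 2: S0 reads c1=-3/2 → after 3×micro: 3; S1 reads c0=3 → after 1×micro: -15/4 ⇒ (c0=3, c1=-15/4)
macro 3: S0 reads c1=-15/4 → after 3×micro: 2; S1 reads c0=2 → after 1×micro: -31/8 ⇒ (c0=2, c1=-31/8)
macro 4: S0 reads c1=-31/8 → after 3×micro: 3; S1 reads c0=3 → after 1×micro: -79/16 ⇒ (c0=3, c1=-79/16)
macro 5: S0 reads c1=-79/16 → after 3×micro: 3; S1 reads c0=3 → after 1×micro: -175/32 ⇒ (c0=3, c1=-175/32)
macro 6: S0 reads c1=-175/32 → after 3×micro: 3; S1 reads c0=3 → after 1×micro: -367/64 ⇒ (c0=3, c1=-367/64)

c0 at macro-step 2 = 3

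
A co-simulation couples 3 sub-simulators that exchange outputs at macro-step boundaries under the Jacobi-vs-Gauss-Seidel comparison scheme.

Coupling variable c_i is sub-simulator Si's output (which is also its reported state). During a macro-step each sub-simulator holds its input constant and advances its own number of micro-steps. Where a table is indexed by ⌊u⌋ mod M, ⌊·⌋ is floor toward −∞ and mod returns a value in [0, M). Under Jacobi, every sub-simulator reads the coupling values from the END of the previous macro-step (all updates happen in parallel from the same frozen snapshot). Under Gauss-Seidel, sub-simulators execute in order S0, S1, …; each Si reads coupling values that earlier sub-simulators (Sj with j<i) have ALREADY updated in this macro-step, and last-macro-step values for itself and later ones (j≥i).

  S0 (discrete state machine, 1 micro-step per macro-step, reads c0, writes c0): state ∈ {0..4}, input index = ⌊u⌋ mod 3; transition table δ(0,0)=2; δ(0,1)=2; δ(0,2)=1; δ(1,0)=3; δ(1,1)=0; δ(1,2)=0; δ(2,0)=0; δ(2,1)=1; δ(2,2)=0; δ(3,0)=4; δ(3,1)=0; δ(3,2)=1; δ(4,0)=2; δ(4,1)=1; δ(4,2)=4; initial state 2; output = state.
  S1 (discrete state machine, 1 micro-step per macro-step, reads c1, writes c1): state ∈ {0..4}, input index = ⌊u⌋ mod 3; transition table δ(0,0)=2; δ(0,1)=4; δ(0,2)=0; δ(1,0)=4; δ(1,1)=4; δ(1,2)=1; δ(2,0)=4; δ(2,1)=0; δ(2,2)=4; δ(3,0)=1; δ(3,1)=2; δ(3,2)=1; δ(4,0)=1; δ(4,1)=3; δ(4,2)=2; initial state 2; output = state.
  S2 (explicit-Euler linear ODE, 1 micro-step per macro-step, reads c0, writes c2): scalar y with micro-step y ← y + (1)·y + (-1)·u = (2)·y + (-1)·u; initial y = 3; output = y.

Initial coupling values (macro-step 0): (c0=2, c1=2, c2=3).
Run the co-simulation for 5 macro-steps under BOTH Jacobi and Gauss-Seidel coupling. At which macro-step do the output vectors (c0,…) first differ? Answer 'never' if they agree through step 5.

[Jacobi] macro 1: S0 reads c0=2 → after 1×micro: 0; S1 reads c1=2 → after 1×micro: 4; S2 reads c0=2 → after 1×micro: 4 ⇒ (c0=0, c1=4, c2=4)
[Jacobi] macro 2: S0 reads c0=0 → after 1×micro: 2; S1 reads c1=4 → after 1×micro: 3; S2 reads c0=0 → after 1×micro: 8 ⇒ (c0=2, c1=3, c2=8)
[Jacobi] macro 3: S0 reads c0=2 → after 1×micro: 0; S1 reads c1=3 → after 1×micro: 1; S2 reads c0=2 → after 1×micro: 14 ⇒ (c0=0, c1=1, c2=14)
[Jacobi] macro 4: S0 reads c0=0 → after 1×micro: 2; S1 reads c1=1 → after 1×micro: 4; S2 reads c0=0 → after 1×micro: 28 ⇒ (c0=2, c1=4, c2=28)
[Jacobi] macro 5: S0 reads c0=2 → after 1×micro: 0; S1 reads c1=4 → after 1×micro: 3; S2 reads c0=2 → after 1×micro: 54 ⇒ (c0=0, c1=3, c2=54)
[Gauss-Seidel] macro 1: S0 reads c0=2 → after 1×micro: 0; S1 reads c1=2 → after 1×micro: 4; S2 reads c0=0 → after 1×micro: 6 ⇒ (c0=0, c1=4, c2=6)
[Gauss-Seidel] macro 2: S0 reads c0=0 → after 1×micro: 2; S1 reads c1=4 → after 1×micro: 3; S2 reads c0=2 → after 1×micro: 10 ⇒ (c0=2, c1=3, c2=10)
[Gauss-Seidel] macro 3: S0 reads c0=2 → after 1×micro: 0; S1 reads c1=3 → after 1×micro: 1; S2 reads c0=0 → after 1×micro: 20 ⇒ (c0=0, c1=1, c2=20)
[Gauss-Seidel] macro 4: S0 reads c0=0 → after 1×micro: 2; S1 reads c1=1 → after 1×micro: 4; S2 reads c0=2 → after 1×micro: 38 ⇒ (c0=2, c1=4, c2=38)
[Gauss-Seidel] macro 5: S0 reads c0=2 → after 1×micro: 0; S1 reads c1=4 → after 1×micro: 3; S2 reads c0=0 → after 1×micro: 76 ⇒ (c0=0, c1=3, c2=76)

first divergence at macro-step: 1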